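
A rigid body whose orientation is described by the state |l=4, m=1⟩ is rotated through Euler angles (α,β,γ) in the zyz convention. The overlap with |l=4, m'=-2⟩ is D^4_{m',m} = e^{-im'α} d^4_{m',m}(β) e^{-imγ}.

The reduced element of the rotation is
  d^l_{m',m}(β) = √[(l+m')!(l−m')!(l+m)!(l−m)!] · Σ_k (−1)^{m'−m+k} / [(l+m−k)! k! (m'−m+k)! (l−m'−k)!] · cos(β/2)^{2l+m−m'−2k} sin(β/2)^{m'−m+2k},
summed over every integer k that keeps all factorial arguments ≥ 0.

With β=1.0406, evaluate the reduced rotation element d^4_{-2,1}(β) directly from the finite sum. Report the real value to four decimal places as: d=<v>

d^4_{-2,1}(β=1.0406) via the finite sum:
Half-angle: c=0.867670, s=0.497140. N=√(2·720·120·6)=1018.233765
Admissible k: 3..5 (factorial args all ≥0)
  k=3: (−1)^0·1018.2338/(72)·0.8677^5·0.4971^3 = +0.854526
  k=4: (−1)^1·1018.2338/(48)·0.8677^3·0.4971^5 = -0.420790
  k=5: (−1)^2·1018.2338/(240)·0.8677^1·0.4971^7 = +0.027628
d^4_{-2,1}(1.0406) = +0.854526 -0.420790 +0.027628 = +0.461364

d=0.4614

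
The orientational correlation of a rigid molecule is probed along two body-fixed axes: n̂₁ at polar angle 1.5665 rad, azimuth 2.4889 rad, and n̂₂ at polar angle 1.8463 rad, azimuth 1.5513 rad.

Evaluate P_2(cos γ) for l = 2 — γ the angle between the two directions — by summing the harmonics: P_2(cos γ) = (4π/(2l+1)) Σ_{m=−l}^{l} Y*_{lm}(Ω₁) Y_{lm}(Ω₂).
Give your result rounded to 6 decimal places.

-0.015663

Summing Y*_{l m}(θ₁,φ₁)·Y_{l m}(θ₂,φ₂) over m ∈ [−2, 2]; prefactor 4π/(2·2+1) = 2.513274:
  term(m=-2) = (-0.041411, 0.131812)   from Y*(Ω₁)=(0.101320, -0.372742), Y(Ω₂)=(-0.357418, -0.013944)
  term(m=-1) = (-0.000397, -0.000541)   from Y*(Ω₁)=(-0.002637, 0.002016), Y(Ω₂)=(-0.003943, 0.202194)
  term(m=+0) = (0.077384, 0.000000)   from Y*(Ω₁)=(-0.315374, -0.000000), Y(Ω₂)=(-0.245373, 0.000000)
  term(m=+1) = (-0.000397, 0.000541)   from Y*(Ω₁)=(0.002637, 0.002016), Y(Ω₂)=(0.003943, 0.202194)
  term(m=+2) = (-0.041411, -0.131812)   from Y*(Ω₁)=(0.101320, 0.372742), Y(Ω₂)=(-0.357418, 0.013944)
Accumulated sum (-0.006232, 0.000000); after 4π/(2l+1) scaling, (-0.015663, 0.000000) ⇒ P_2 = -0.015663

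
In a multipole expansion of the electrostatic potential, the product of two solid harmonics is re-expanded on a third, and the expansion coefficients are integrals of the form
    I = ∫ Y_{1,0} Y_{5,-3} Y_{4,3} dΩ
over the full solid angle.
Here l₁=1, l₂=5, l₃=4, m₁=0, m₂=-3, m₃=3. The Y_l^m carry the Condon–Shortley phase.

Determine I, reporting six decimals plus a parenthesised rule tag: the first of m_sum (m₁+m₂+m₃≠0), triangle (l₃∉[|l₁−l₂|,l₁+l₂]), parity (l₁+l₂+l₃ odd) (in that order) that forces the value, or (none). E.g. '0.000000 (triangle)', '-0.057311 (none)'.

Rules hold: Σm=0, L=10 even, 4≤4≤6.
N = 3·11·9 = 297
Δ = 2!·0!·8!/11! = 1/495
Racah Σ t=1..1: t=1:−1/576 = -1/576
⇒ 3j(1 5 4; 0 0 0)² = 5/99, sgn -1
Racah Σ t=1..1: t=1:−1/5040 = -1/5040
⇒ 3j(1 5 4; 0 -3 3)² = 16/495, sgn +1
4πI² = N·(3j₀)²·(3jₘ)² = 16/33
I = -1·√(0.484848/4π) = -0.19642560
No selection rule forces the value: the integral is nonzero (none).

-0.196426 (none)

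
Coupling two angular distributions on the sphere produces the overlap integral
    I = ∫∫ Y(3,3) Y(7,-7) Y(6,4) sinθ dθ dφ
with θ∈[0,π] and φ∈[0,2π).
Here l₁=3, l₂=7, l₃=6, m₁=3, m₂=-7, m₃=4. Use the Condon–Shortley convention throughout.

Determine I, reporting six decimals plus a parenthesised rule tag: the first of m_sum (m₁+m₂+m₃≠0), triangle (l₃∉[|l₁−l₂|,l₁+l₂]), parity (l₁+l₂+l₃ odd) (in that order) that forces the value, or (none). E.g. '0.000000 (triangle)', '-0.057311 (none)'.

m-sum 0 ✓  L=16 even ✓  4≤6≤10 ✓
Π(2lᵢ+1) = 7×15×13 = 1365
triangle coeff Δ(3,7,6) = 1/2042040
Σ_t [1,3]: t=1:−1/207360 t=2:+1/57600 t=3:−1/207360 = 1/129600
(3j)²=168/12155 [(3 7 6; 0 0 0)], sign=+1
Σ_t [0,0]: t=0:+1/174182400 = 1/174182400
(3j)²=1/136 [(3 7 6; 3 -7 4)], sign=+1
⇒ 4πI² = 441/3179
I = (+1)√(441/3179/(4π)) = 0.10506767
No selection rule forces the value: the integral is nonzero (none).

0.105068 (none)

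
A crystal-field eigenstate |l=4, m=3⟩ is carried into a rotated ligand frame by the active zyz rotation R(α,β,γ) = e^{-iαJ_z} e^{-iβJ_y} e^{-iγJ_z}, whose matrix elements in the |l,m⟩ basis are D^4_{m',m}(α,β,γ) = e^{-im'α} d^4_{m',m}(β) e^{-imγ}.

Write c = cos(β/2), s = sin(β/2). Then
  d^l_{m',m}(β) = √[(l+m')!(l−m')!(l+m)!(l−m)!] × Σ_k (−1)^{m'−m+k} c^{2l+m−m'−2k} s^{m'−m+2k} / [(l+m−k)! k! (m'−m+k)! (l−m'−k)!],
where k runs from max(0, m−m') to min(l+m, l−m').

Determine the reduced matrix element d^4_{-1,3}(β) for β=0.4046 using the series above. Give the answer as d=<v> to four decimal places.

d^4_{-1,3}(β=0.4046) via the finite sum:
c=cos(0.404600/2)=0.979607, s=sin(0.404600/2)=0.200923; N=√[6·120·5040·1]=1904.940944
The bounds max(0,m−m')=4 and min(l+m,l−m')=5 give 2 terms
  k=4: (−1)^0·1904.9409/(144)·0.9796^4·0.2009^4 = +0.019854
  k=5: (−1)^1·1904.9409/(240)·0.9796^2·0.2009^6 = -0.000501
d^4_{-1,3}(0.4046) = +0.019854 -0.000501 = +0.019353

d=0.0194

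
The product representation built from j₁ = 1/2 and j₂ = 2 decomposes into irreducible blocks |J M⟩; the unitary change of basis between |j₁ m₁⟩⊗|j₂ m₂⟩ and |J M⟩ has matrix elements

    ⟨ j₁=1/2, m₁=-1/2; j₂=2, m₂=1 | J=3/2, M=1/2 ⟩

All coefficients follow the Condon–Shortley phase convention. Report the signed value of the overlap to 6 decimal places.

√[4·1!0!3!/5! · 0!1!3!1!2!1!] = √(12/5)
  +(−1)^1/∏(1,0,0,2,0,1)! = -1/2  (running -1/2)
⟨..|..⟩ = √(12/5)·(-1/2) = -0.774597

-0.774597  (= −√(3/5))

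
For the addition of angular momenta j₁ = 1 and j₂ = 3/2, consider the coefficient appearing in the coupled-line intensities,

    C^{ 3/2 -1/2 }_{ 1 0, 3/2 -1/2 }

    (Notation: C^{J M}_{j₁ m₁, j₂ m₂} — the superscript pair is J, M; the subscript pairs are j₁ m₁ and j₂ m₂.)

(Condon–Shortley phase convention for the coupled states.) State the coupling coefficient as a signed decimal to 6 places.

triangle: 1!×1!×2!/5! = 2/120
(j±m)!: 1!×1!×1!×2!×1!×2! = 4
prefactor² = (2J+1)×Δ×N² = 4/15
  k=0: +1/(0!×1!×1!×1!×0!×1!) = 1
  k=1: −1/(1!×0!×0!×0!×1!×2!) = -1/2
Σ = 1/2  ⇒  CG² = 4/15×(1/2)² = 1/15
CG = +√(1/15) = +0.258199

+√(1/15) = +0.258199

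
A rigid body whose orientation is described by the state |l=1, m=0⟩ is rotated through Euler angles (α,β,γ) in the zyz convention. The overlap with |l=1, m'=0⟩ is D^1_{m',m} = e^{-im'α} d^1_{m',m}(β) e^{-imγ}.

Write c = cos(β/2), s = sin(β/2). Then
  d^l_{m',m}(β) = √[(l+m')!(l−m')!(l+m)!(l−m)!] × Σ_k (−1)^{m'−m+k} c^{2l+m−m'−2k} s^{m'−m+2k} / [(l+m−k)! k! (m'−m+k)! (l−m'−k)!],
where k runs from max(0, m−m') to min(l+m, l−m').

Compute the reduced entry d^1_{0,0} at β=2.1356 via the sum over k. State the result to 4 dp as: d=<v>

d^1_{0,0}(β=2.1356) via the finite sum:
c=cos(2.135600/2)=0.482053, s=sin(2.135600/2)=0.876142; N=√[1·1·1·1]=1.000000
k: max(0,(0)−(0))=0 … min(1+(0),1−(0))=1
  k=0: (−1)^0·1.0000/(1)·0.4821^2·0.8761^0 = +0.232375
  k=1: (−1)^1·1.0000/(1)·0.4821^0·0.8761^2 = -0.767625
d^1_{0,0}(2.1356) = +0.232375 -0.767625 = -0.535250

d=-0.5352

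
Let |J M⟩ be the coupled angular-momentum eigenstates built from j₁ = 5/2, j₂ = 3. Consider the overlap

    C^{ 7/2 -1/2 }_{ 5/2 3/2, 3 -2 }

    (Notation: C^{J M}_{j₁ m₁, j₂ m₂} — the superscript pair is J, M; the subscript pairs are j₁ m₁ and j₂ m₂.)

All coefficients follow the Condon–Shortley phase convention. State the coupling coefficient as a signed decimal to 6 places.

+0.563436  (= +√(20/63))

triangle: 2!×3!×4!/10! = 288/3628800
(j±m)!: 4!×1!×1!×5!×3!×4! = 414720
prefactor² = (2J+1)×Δ×N² = 9216/35
  k=0: +1/(0!×2!×1!×1!×2!×3!) = 1/24
  k=1: −1/(1!×1!×0!×0!×3!×4!) = -1/144
Σ = 5/144  ⇒  CG² = 9216/35×(5/144)² = 20/63
CG = +√(20/63) = +0.563436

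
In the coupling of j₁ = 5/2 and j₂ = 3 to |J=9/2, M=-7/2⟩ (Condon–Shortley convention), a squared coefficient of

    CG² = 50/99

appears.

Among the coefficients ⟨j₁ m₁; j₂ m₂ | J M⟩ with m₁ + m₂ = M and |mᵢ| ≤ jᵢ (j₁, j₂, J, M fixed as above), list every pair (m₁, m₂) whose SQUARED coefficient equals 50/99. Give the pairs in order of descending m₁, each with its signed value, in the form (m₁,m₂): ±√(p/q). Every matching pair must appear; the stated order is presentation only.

Admissible pairs with m₁+m₂ = M = -7/2: (-5/2,-1), (-3/2,-2), (-1/2,-3)
  (m₁,m₂)=(-1/2,-3): CG² = 16/33, CG = +√(16/33)
  (m₁,m₂)=(-3/2,-2): CG² = 1/99, CG = +√(1/99)
  (m₁,m₂)=(-5/2,-1): CG² = 50/99, CG = −√(50/99)   ← matches the target
Pairs with CG² = 50/99: (-5/2,-1): −√(50/99)

(-5/2,-1): −√(50/99)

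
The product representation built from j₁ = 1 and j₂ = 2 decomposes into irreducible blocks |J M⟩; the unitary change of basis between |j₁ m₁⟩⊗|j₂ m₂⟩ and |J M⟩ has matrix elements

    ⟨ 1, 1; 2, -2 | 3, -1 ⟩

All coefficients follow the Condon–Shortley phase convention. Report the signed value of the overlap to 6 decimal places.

√[7·0!2!4!/7! · 2!0!0!4!2!4!] = √(768/5)
  +(−1)^0/∏(0,0,0,0,2,4)! = 1/48  (running 1/48)
⟨..|..⟩ = √(768/5)·(1/48) = +0.258199

+0.258199  (= +√(1/15))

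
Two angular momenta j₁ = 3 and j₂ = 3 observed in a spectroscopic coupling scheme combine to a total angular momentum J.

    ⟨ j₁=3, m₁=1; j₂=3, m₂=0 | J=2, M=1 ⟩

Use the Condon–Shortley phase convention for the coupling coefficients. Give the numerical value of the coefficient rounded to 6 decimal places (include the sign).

triangle: 4!*2!*2!/9! = 96/362880
(j±m)!: 4!*2!*3!*3!*3!*1! = 10368
prefactor² = (2J+1)*Δ*N² = 96/7
  k=1: −1/(1!*3!*1!*2!*1!*0!) = -1/12
  k=2: +1/(2!*2!*0!*1!*2!*1!) = 1/8
Σ = 1/24  ⇒  CG² = 96/7*(1/24)² = 1/42
CG = +√(1/42) = +0.154303

+0.154303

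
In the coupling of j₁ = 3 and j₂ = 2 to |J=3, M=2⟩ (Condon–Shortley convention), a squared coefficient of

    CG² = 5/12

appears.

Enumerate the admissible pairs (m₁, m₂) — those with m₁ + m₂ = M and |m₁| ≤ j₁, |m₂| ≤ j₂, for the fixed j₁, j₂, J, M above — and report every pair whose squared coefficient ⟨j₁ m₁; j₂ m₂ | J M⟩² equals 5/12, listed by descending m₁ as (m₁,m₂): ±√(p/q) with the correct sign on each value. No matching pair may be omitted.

(3,-1): +√(5/12)

Admissible pairs with m₁+m₂ = M = 2: (0,2), (1,1), (2,0), (3,-1)
  (m₁,m₂)=(3,-1): CG² = 5/12, CG = +√(5/12)   ← matches the target
  (m₁,m₂)=(2,0): CG² = 0/1, CG = 0
  (m₁,m₂)=(1,1): CG² = 1/4, CG = −√(1/4)
  (m₁,m₂)=(0,2): CG² = 1/3, CG = +√(1/3)
Pairs with CG² = 5/12: (3,-1): +√(5/12)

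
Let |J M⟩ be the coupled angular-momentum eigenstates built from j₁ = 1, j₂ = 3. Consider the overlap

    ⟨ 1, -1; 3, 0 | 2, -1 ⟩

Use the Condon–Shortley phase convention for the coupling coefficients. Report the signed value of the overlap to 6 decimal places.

+√(1/7) = +0.377964

triangle: 2!*0!*4!/7! = 48/5040
(j±m)!: 0!*2!*3!*3!*1!*3! = 432
prefactor² = (2J+1)*Δ*N² = 144/7
  k=2: +1/(2!*0!*0!*1!*0!*3!) = 1/12
Σ = 1/12  ⇒  CG² = 144/7*(1/12)² = 1/7
CG = +√(1/7) = +0.377964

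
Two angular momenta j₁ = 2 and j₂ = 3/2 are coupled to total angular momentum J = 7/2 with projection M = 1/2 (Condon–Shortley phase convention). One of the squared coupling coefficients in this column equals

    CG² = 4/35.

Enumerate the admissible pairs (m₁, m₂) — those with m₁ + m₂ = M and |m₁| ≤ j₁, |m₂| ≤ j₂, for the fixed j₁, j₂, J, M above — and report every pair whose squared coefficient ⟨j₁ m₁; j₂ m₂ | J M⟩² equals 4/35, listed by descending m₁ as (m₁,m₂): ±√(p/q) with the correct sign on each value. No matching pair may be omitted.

(-1,3/2): +√(4/35)

Admissible pairs with m₁+m₂ = M = 1/2: (-1,3/2), (0,1/2), (1,-1/2), (2,-3/2)
  (m₁,m₂)=(2,-3/2): CG² = 1/35, CG = +√(1/35)
  (m₁,m₂)=(1,-1/2): CG² = 12/35, CG = +√(12/35)
  (m₁,m₂)=(0,1/2): CG² = 18/35, CG = +√(18/35)
  (m₁,m₂)=(-1,3/2): CG² = 4/35, CG = +√(4/35)   ← matches the target
Pairs with CG² = 4/35: (-1,3/2): +√(4/35)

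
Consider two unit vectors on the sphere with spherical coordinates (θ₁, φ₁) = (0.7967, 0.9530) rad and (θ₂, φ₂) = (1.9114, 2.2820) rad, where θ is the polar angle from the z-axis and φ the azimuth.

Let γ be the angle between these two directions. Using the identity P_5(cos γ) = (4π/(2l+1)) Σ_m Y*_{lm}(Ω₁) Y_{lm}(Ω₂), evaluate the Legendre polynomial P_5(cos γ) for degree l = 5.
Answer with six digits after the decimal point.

-0.132005

Expand P_5 via completeness: Σ_{m} conj(Y_{5,m}) at Ω₁ times Y_{5,m} at Ω₂ —
  [-5]  conj(Y_{5,-5})(Ω₁) = (0.004563, -0.086643) ; Y_{5,-5}(Ω₂) = (0.139032, 0.316051) ; Δ = (0.028018, -0.010604)
  [-4]  conj(Y_{5,-4})(Ω₁) = (-0.210181, -0.166656) ; Y_{5,-4}(Ω₂) = (0.370059, 0.113168) ; Δ = (-0.058919, -0.085458)
  [-3]  conj(Y_{5,-3})(Ω₁) = (-0.412766, 0.119852) ; Y_{5,-3}(Ω₂) = (0.001064, -0.000671) ; Δ = (-0.000359, 0.000404)
  [-2]  conj(Y_{5,-2})(Ω₁) = (-0.092882, 0.266634) ; Y_{5,-2}(Ω₂) = (-0.049467, 0.330909) ; Δ = (-0.083637, -0.043925)
  [-1]  conj(Y_{5,-1})(Ω₁) = (-0.109631, -0.154282) ; Y_{5,-1}(Ω₂) = (0.059272, 0.068791) ; Δ = (0.004115, -0.016686)
  [+0]  conj(Y_{5,0})(Ω₁) = (-0.340340, -0.000000) ; Y_{5,0}(Ω₂) = (-0.311489, 0.000000) ; Δ = (0.106012, 0.000000)
  [+1]  conj(Y_{5,1})(Ω₁) = (0.109631, -0.154282) ; Y_{5,1}(Ω₂) = (-0.059272, 0.068791) ; Δ = (0.004115, 0.016686)
  [+2]  conj(Y_{5,2})(Ω₁) = (-0.092882, -0.266634) ; Y_{5,2}(Ω₂) = (-0.049467, -0.330909) ; Δ = (-0.083637, 0.043925)
  [+3]  conj(Y_{5,3})(Ω₁) = (0.412766, 0.119852) ; Y_{5,3}(Ω₂) = (-0.001064, -0.000671) ; Δ = (-0.000359, -0.000404)
  [+4]  conj(Y_{5,4})(Ω₁) = (-0.210181, 0.166656) ; Y_{5,4}(Ω₂) = (0.370059, -0.113168) ; Δ = (-0.058919, 0.085458)
  [+5]  conj(Y_{5,5})(Ω₁) = (-0.004563, -0.086643) ; Y_{5,5}(Ω₂) = (-0.139032, 0.316051) ; Δ = (0.028018, 0.010604)
Accumulated sum (-0.115551, 0.000000); after 4π/(2l+1) scaling, (-0.132005, 0.000000) ⇒ P_5 = -0.132005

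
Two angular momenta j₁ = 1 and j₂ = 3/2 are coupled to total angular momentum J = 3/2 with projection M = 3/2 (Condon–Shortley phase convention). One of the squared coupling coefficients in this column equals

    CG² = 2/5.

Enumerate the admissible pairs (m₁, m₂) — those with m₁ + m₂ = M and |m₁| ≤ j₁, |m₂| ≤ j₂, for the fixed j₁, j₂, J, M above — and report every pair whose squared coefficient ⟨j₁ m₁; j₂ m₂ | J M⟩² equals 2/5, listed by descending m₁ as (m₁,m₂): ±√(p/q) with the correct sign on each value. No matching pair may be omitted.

Admissible pairs with m₁+m₂ = M = 3/2: (0,3/2), (1,1/2)
  (m₁,m₂)=(1,1/2): CG² = 2/5, CG = +√(2/5)   ← matches the target
  (m₁,m₂)=(0,3/2): CG² = 3/5, CG = −√(3/5)
Pairs with CG² = 2/5: (1,1/2): +√(2/5)

(1,1/2): +√(2/5)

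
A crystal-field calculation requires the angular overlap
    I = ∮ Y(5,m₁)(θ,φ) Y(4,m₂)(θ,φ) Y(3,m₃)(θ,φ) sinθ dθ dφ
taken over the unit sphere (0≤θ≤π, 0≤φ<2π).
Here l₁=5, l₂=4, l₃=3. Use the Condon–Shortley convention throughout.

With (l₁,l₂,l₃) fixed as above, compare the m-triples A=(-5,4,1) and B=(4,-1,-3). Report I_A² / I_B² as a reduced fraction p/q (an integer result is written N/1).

28/27

Shared (l₁,l₂,l₃)=(5,4,3): N and (l;000)² cancel in I_A²/I_B².
A: Δ = 6!·4!·2!/13! = 1/180180; Racah Σ t=6..6: t=6:+1/34560 = 1/34560; ⇒ 3j(5 4 3; -5 4 1)² = 14/429, sgn +1
B: Δ = 6!·4!·2!/13! = 1/180180; Racah Σ t=1..1: t=1:−1/5760 = -1/5760; ⇒ 3j(5 4 3; 4 -1 -3)² = 9/286, sgn -1
I_A²/I_B² = (14/429)/(9/286) = 28/27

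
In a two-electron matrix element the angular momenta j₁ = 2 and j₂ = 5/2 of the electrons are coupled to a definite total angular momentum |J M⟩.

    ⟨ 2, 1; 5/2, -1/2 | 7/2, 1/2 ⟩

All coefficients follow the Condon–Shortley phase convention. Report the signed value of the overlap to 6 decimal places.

+0.557773  (= +√(14/45))

√[8·1!3!4!/9! · 3!1!2!3!4!3!] = √(1152/35)
  +(−1)^0/∏(0,1,1,2,2,2)! = 1/8  (running 1/8)
  +(−1)^1/∏(1,0,0,1,3,3)! = -1/36  (running 7/72)
⟨..|..⟩ = √(1152/35)·(7/72) = +0.557773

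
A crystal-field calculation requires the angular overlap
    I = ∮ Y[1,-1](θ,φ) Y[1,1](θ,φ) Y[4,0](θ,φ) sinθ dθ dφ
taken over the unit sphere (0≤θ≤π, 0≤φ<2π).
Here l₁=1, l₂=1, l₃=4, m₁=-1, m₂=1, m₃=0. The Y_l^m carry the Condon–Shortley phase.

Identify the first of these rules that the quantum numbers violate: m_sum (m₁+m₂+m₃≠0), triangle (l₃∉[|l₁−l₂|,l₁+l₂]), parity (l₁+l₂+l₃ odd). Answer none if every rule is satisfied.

Σmᵢ = 0  ✓
l₃∈[|l₁−l₂|,l₁+l₂]=[0,2] required, l₃=4 fails  ✗
Σlᵢ = 6 ⇒ even

triangle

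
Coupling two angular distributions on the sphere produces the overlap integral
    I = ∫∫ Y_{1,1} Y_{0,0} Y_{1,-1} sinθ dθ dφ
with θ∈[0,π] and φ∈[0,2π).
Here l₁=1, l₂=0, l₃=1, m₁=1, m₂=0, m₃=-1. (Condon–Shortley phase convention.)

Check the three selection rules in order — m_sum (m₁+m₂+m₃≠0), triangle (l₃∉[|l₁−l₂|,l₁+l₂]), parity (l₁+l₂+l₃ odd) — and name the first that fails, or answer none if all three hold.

Σmᵢ = 0  ✓
l₃∈[|l₁−l₂|,l₁+l₂]=[1,1], have l₃=1  ✓
Σlᵢ = 2 ⇒ even  ✓

none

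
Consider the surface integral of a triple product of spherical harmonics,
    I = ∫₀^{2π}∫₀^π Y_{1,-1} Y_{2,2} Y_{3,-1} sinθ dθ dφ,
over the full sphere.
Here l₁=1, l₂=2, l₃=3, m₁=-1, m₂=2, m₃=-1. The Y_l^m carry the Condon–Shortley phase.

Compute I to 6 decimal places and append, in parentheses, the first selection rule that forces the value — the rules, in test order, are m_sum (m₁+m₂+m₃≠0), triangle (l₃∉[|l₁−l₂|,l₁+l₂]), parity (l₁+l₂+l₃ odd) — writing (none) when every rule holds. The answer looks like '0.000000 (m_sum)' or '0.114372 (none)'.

m-sum 0 ✓  L=6 even ✓  1≤3≤3 ✓
Π(2lᵢ+1) = 3×5×7 = 105
triangle coeff Δ(1,2,3) = 1/105
Σ_t [0,0]: t=0:+1/4 = 1/4
(3j)²=3/35 [(1 2 3; 0 0 0)], sign=-1
Σ_t [0,0]: t=0:+1/48 = 1/48
(3j)²=1/105 [(1 2 3; -1 2 -1)], sign=+1
⇒ 4πI² = 3/35
I = (-1)√(3/35/(4π)) = -0.08258890
No selection rule forces the value: the integral is nonzero (none).

-0.082589 (none)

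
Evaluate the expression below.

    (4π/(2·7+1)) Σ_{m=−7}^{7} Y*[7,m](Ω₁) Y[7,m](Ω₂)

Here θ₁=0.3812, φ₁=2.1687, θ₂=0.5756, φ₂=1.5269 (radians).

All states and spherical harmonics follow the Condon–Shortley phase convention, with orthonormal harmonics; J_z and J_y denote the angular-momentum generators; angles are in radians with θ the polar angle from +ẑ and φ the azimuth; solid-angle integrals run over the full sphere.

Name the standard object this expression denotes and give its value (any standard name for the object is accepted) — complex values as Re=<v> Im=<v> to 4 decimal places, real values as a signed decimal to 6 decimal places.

Legendre polynomial (addition theorem), -0.094934

This sum is the spherical-harmonic addition theorem: it equals the Legendre polynomial P_l(cos γ) of the angle γ between the two directions.
Expand P_7 via completeness: Σ_{m} conj(Y_{7,m}) at Ω₁ times Y_{7,m} at Ω₂ —
  m=-7: (-0.000426+0.000248i) × (-0.002142+0.006749i) = -0.000001-0.000003i  (running Σ = -0.000001-0.000003i)
  m=-6: (+0.004155+0.001986i) × (-0.039422-0.010630i) = -0.000143-0.000122i  (running Σ = -0.000143-0.000126i)
  m=-5: (-0.004041-0.026369i) × (+0.031109-0.139455i) = -0.003803-0.000257i  (running Σ = -0.003946-0.000383i)
  m=-4: (-0.078303+0.072944i) × (+0.327180+0.058046i) = -0.029853+0.019321i  (running Σ = -0.033800+0.018938i)
  m=-3: (+0.290514+0.065854i) × (-0.064125+0.484125i) = -0.050511+0.136422i  (running Σ = -0.084311+0.155360i)
  m=-2: (-0.194211-0.493405i) × (-0.325619-0.028661i) = +0.049097+0.166228i  (running Σ = -0.035213+0.321588i)
  m=-1: (-0.244017+0.358289i) × (-0.008588+0.195527i) = -0.067959-0.050789i  (running Σ = -0.103173+0.270799i)
  m=0: (-0.231639-0.000000i) × (-0.401597+0.000000i) = +0.093025+0.000000i  (running Σ = -0.010147+0.270799i)
  m=1: (+0.244017+0.358289i) × (+0.008588+0.195527i) = -0.067959+0.050789i  (running Σ = -0.078106+0.321588i)
  m=2: (-0.194211+0.493405i) × (-0.325619+0.028661i) = +0.049097-0.166228i  (running Σ = -0.029009+0.155360i)
  m=3: (-0.290514+0.065854i) × (+0.064125+0.484125i) = -0.050511-0.136422i  (running Σ = -0.079520+0.018938i)
  m=4: (-0.078303-0.072944i) × (+0.327180-0.058046i) = -0.029853-0.019321i  (running Σ = -0.109373-0.000383i)
  m=5: (+0.004041-0.026369i) × (-0.031109-0.139455i) = -0.003803+0.000257i  (running Σ = -0.113176-0.000126i)
  m=6: (+0.004155-0.001986i) × (-0.039422+0.010630i) = -0.000143+0.000122i  (running Σ = -0.113319-0.000003i)
  m=7: (+0.000426+0.000248i) × (+0.002142+0.006749i) = -0.000001+0.000003i  (running Σ = -0.113320+0.000000i)
Σ over m = -0.113320+0.000000i; ×(4π/15) → -0.094934+0.000000i. Real part: -0.094934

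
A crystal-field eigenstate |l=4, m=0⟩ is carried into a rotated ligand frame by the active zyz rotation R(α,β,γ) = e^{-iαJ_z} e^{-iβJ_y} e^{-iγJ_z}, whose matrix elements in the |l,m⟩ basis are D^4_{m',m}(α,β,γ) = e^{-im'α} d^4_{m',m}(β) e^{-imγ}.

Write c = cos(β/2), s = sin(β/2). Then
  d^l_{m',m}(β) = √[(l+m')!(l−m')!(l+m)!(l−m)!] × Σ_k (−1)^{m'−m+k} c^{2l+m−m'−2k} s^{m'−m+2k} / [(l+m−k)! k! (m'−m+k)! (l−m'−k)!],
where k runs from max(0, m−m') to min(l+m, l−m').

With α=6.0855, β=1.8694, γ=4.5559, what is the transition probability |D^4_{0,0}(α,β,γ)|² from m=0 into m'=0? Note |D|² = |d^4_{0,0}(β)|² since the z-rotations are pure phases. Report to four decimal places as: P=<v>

Split into d^4_{0,0}(β=1.8694) × two z-phases.
With c≡cos(β/2)=0.594060 and s≡sin(β/2)=0.804421, N=[24·24·24·24]^{1/2}=576.000000
The bounds max(0,m−m')=0 and min(l+m,l−m')=4 give 5 terms
  k=0: (−1)^0·576.0000/(576)·0.5941^8·0.8044^0 = +0.015511
  k=1: (−1)^1·576.0000/(36)·0.5941^6·0.8044^2 = -0.455059
  k=2: (−1)^2·576.0000/(16)·0.5941^4·0.8044^4 = +1.877399
  k=3: (−1)^3·576.0000/(36)·0.5941^2·0.8044^6 = -1.529961
  k=4: (−1)^4·576.0000/(576)·0.5941^0·0.8044^8 = +0.175334
d^4_{0,0}(1.8694) = +0.015511 -0.455059 +1.877399 -1.529961 +0.175334 = +0.083224
|D^4_{0,0}|² = |d^4_{0,0}(β)|² = (+0.083224)² = 0.006926 (the z-rotation phases have unit modulus)

P=0.0069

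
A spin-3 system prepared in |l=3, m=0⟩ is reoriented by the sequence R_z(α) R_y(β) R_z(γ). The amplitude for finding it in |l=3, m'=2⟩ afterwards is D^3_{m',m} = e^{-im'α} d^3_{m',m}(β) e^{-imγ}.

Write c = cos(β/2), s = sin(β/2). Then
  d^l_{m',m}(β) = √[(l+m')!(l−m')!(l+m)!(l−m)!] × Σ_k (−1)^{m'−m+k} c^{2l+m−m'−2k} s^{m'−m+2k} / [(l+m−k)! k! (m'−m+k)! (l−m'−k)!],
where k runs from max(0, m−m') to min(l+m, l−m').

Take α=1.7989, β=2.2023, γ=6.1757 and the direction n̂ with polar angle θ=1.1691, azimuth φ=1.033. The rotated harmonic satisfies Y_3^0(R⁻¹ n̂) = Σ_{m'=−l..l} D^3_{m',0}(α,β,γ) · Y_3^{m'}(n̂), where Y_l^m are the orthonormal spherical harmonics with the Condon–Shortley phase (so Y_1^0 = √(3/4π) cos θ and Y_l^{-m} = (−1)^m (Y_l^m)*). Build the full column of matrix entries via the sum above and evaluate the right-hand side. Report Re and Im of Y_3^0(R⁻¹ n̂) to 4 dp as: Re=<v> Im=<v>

Re=-0.2883 Im=0.0000

Need the full column D^3_{m',0} for m'=−3..3 at α=1.7989, β=2.2023, γ=6.1757.
cos(β/2)=0.452571, sin(β/2)=0.891728
d^3_{-3,0}: single k=3 term ⇒ +0.293950;  D = +0.185817-0.227768i
d^3_{-2,0}: k∈[2..3] ⇒ +0.182714 -0.709356 = -0.526642;  D = +0.472782+0.232010i
d^3_{-1,0}: k∈[1..3] ⇒ +0.058648 -0.683077 +0.883976 = +0.259547;  D = -0.058692+0.252824i
d^3_{0,0}: k∈[0..3] ⇒ +0.008593 -0.300230 +1.165591 -0.502800 = +0.371153;  D = +0.371153+0.000000i
d^3_{1,0}: k∈[0..2] ⇒ -0.058648 +0.683077 -0.883976 = -0.259547;  D = +0.058692+0.252824i
d^3_{2,0}: k∈[0..1] ⇒ +0.182714 -0.709356 = -0.526642;  D = +0.472782-0.232010i
d^3_{3,0}: single k=0 term ⇒ -0.293950;  D = -0.185817-0.227768i
Y_3^{m'}(θ=1.1691,φ=1.033) and Σ D·Y over m':
  (+0.1858-0.2278i)·(-0.3250-0.0139i)  (+0.4728+0.2320i)·(-0.1609-0.2978i)  (-0.0587+0.2528i)·(-0.0359+0.0602i)  (+0.3712+0.0000i)·(-0.3262+0.0000i)  (+0.0587+0.2528i)·(+0.0359+0.0602i)  (+0.4728-0.2320i)·(-0.1609+0.2978i)  (-0.1858-0.2278i)·(+0.3250-0.0139i)
Y_3^0(R⁻¹ n̂) = -0.288293+0.000000i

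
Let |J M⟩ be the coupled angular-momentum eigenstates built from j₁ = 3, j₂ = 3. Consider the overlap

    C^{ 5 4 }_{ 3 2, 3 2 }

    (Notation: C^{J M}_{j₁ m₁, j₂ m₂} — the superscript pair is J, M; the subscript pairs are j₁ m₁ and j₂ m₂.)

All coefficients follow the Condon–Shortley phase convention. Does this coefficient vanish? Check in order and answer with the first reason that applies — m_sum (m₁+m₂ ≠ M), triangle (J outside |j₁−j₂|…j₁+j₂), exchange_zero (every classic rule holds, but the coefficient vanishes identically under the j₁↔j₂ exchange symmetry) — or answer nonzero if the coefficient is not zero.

m-sum: m₁+m₂ = 2+2 = 4, M = 4  ✓
triangle: |j₁−j₂| = 0 ≤ J = 5 ≤ j₁+j₂ = 6  ✓
exchange: j₁=j₂ and m₁=m₂, and (−1)^(j₁+j₂−J) = (−1)^1 = −1 forces ⟨j₁m₁;j₂m₂|JM⟩ = −⟨j₂m₂;j₁m₁|JM⟩ = −⟨j₁m₁;j₂m₂|JM⟩ ⇒ the coefficient vanishes identically
Racah sum check: Σ_k collapses to 0 ⇒ CG = 0

exchange_zero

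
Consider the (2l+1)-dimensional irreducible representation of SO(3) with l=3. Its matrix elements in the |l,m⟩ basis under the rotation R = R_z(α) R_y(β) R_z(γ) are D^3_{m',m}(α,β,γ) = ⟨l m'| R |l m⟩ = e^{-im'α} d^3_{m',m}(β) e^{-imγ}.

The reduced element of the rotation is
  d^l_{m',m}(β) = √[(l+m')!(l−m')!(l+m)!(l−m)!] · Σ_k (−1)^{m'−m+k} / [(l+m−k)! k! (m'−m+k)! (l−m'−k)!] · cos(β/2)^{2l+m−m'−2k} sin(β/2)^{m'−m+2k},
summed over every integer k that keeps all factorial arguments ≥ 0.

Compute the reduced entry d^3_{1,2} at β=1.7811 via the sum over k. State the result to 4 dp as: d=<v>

d^3_{1,2}(β=1.7811) via the finite sum:
Half-angle: c=0.628985, s=0.777418. N=√(24·2·120·1)=75.894664
k∈{1,2} keeps every argument non-negative
  k=1: (−1)^0·75.8947/(24)·0.6290^5·0.7774^1 = +0.242022
  k=2: (−1)^1·75.8947/(12)·0.6290^3·0.7774^3 = -0.739458
d^3_{1,2}(1.7811) = +0.242022 -0.739458 = -0.497436

d=-0.4974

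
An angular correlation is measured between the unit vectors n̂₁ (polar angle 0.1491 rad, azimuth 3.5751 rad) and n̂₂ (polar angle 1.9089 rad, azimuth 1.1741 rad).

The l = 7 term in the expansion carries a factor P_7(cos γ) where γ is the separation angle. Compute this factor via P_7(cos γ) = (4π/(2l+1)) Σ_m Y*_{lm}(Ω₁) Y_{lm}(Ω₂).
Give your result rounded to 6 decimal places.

Summing Y*_{l m}(θ₁,φ₁)·Y_{l m}(θ₂,φ₂) over m ∈ [−7, 7]; prefactor 4π/(2·7+1) = 0.837758:
  m=-7: Y*=(0.000001, -0.000000)  Y=(-0.118608, -0.310656)  product (-0.000000, -0.000000)
  m=-6: Y*=(-0.000017, 0.000010)  Y=(-0.316666, 0.301830)  product (0.000002, -0.000008)
  m=-5: Y*=(0.000175, -0.000257)  Y=(0.108076, 0.047319)  product (0.000031, -0.000020)
  m=-4: Y*=(-0.000558, 0.003387)  Y=(-0.004839, 0.302601)  product (-0.001022, -0.000185)
  m=-3: Y*=(-0.007283, -0.026286)  Y=(0.218223, -0.087340)  product (-0.003885, -0.005100)
  m=-2: Y*=(0.097622, 0.115016)  Y=(0.149948, 0.152364)  product (-0.002886, 0.032120)
  m=-1: Y*=(-0.472281, -0.218606)  Y=(0.103198, -0.246351)  product (-0.102592, 0.093787)
  m=+0: Y*=(0.777789, -0.000000)  Y=(0.184823, 0.000000)  product (0.143753, 0.000000)
  m=+1: Y*=(0.472281, -0.218606)  Y=(-0.103198, -0.246351)  product (-0.102592, -0.093787)
  m=+2: Y*=(0.097622, -0.115016)  Y=(0.149948, -0.152364)  product (-0.002886, -0.032120)
  m=+3: Y*=(0.007283, -0.026286)  Y=(-0.218223, -0.087340)  product (-0.003885, 0.005100)
  m=+4: Y*=(-0.000558, -0.003387)  Y=(-0.004839, -0.302601)  product (-0.001022, 0.000185)
  m=+5: Y*=(-0.000175, -0.000257)  Y=(-0.108076, 0.047319)  product (0.000031, 0.000020)
  m=+6: Y*=(-0.000017, -0.000010)  Y=(-0.316666, -0.301830)  product (0.000002, 0.000008)
  m=+7: Y*=(-0.000001, -0.000000)  Y=(0.118608, -0.310656)  product (-0.000000, 0.000000)
Σ over m = (-0.076952, 0.000000); ×(4π/15) → (-0.064467, 0.000000). Real part: -0.064467

-0.064467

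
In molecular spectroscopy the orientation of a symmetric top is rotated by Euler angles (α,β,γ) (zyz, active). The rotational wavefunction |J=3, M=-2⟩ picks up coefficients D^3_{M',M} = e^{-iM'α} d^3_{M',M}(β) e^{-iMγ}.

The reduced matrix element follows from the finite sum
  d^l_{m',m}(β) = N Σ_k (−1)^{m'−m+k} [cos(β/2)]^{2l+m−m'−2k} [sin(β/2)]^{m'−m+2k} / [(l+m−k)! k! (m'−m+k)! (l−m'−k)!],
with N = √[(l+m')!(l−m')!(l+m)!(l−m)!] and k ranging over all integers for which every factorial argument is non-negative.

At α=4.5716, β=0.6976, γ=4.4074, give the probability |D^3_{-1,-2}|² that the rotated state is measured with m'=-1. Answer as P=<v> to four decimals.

First d^3_{-1,-2}(β=0.6976), then the phase factors e^{-i(-1)α} and e^{-i(-2)γ}:
With c≡cos(β/2)=0.939784 and s≡sin(β/2)=0.341770, N=[2·24·1·120]^{1/2}=75.894664
k∈{0,1} keeps every argument non-negative
  k=0: (−1)^1·75.8947/(24)·0.9398^5·0.3418^1 = -0.792270
  k=1: (−1)^2·75.8947/(12)·0.9398^3·0.3418^3 = +0.209564
d^3_{-1,-2}(0.6976) = -0.792270 +0.209564 = -0.582707
|D^3_{-1,-2}|² = |d^3_{-1,-2}(β)|² = (-0.582707)² = 0.339547 (the z-rotation phases have unit modulus)

P=0.3395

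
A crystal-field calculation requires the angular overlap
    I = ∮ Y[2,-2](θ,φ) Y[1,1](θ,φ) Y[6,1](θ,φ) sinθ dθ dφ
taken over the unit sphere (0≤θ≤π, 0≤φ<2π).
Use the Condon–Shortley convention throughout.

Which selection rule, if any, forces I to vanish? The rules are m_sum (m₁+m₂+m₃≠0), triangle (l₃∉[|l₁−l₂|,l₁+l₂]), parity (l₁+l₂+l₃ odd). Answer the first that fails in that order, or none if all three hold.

m₁+m₂+m₃ = -2 + 1 + 1 = 0  ✓
triangle: need |l₁−l₂| ≤ l₃ ≤ l₁+l₂ = [1,3]; l₃=6 is outside  ✗
parity: l₁+l₂+l₃ = 9 is odd

triangle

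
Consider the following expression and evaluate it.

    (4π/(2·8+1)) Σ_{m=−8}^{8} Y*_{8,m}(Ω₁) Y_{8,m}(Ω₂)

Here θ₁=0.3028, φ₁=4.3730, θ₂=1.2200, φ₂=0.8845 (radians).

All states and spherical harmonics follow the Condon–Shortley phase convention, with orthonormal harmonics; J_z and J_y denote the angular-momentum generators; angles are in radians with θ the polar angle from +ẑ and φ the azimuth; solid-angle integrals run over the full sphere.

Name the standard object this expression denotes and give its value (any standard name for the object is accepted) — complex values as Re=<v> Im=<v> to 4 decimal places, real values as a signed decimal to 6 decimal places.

Legendre polynomial (addition theorem), +0.233221

This sum is the spherical-harmonic addition theorem: it equals the Legendre polynomial P_l(cos γ) of the angle γ between the two directions.
Summing Y*_{l m}(θ₁,φ₁)·Y_{l m}(θ₂,φ₂) over m ∈ [−8, 8]; prefactor 4π/(2·8+1) = 0.739198:
  m=-8: (-0.000029, -0.000013) × (0.218827, -0.222097) = (-0.000009, 0.000004)  (running Σ = (-0.000009, 0.000004))
  m=-7: (0.000286, -0.000297) × (0.454457, 0.041784) = (0.000142, -0.000123)  (running Σ = (0.000133, -0.000120))
  m=-6: (0.001505, 0.002995) × (0.111569, 0.164980) = (-0.000326, 0.000582)  (running Σ = (-0.000193, 0.000463))
  m=-5: (-0.019364, 0.002456) × (0.071678, -0.240296) = (-0.000798, 0.004829)  (running Σ = (-0.000991, 0.005292))
  m=-4: (0.017698, -0.081736) × (0.282492, -0.118241) = (-0.004665, -0.025182)  (running Σ = (-0.005656, -0.019891))
  m=-3: (0.219855, 0.135591) × (-0.103961, -0.055197) = (-0.015372, -0.026232)  (running Σ = (-0.021028, -0.046122))
  m=-2: (-0.413229, 0.333328) × (-0.063759, -0.317460) = (0.132165, 0.109931)  (running Σ = (0.111137, 0.063809))
  m=-1: (-0.186983, -0.529623) × (-0.036528, 0.044594) = (0.030448, 0.011008)  (running Σ = (0.141585, 0.074817))
  m=0: (-0.099726, -0.000000) × (-0.324242, 0.000000) = (0.032336, 0.000000)  (running Σ = (0.173921, 0.074817))
  m=1: (0.186983, -0.529623) × (0.036528, 0.044594) = (0.030448, -0.011008)  (running Σ = (0.204369, 0.063809))
  m=2: (-0.413229, -0.333328) × (-0.063759, 0.317460) = (0.132165, -0.109931)  (running Σ = (0.336534, -0.046122))
  m=3: (-0.219855, 0.135591) × (0.103961, -0.055197) = (-0.015372, 0.026232)  (running Σ = (0.321162, -0.019891))
  m=4: (0.017698, 0.081736) × (0.282492, 0.118241) = (-0.004665, 0.025182)  (running Σ = (0.316497, 0.005292))
  m=5: (0.019364, 0.002456) × (-0.071678, -0.240296) = (-0.000798, -0.004829)  (running Σ = (0.315699, 0.000463))
  m=6: (0.001505, -0.002995) × (0.111569, -0.164980) = (-0.000326, -0.000582)  (running Σ = (0.315373, -0.000120))
  m=7: (-0.000286, -0.000297) × (-0.454457, 0.041784) = (0.000142, 0.000123)  (running Σ = (0.315515, 0.000004))
  m=8: (-0.000029, 0.000013) × (0.218827, 0.222097) = (-0.000009, -0.000004)  (running Σ = (0.315506, -0.000000))
Accumulated sum (0.315506, -0.000000); after 4π/(2l+1) scaling, (0.233221, -0.000000) ⇒ P_8 = 0.233221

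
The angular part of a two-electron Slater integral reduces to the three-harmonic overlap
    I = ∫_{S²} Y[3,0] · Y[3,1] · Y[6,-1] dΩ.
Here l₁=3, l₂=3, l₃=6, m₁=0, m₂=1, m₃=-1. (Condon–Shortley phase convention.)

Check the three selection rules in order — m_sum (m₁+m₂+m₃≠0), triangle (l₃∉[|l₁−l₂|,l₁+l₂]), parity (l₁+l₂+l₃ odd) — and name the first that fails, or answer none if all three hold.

none

azimuthal sum: 0 + 1 − 1 = 0  ✓
0 ≤ 6 ≤ 6 (triangle on l)  ✓
L = 3 + 3 + 6 = 12 (even)  ✓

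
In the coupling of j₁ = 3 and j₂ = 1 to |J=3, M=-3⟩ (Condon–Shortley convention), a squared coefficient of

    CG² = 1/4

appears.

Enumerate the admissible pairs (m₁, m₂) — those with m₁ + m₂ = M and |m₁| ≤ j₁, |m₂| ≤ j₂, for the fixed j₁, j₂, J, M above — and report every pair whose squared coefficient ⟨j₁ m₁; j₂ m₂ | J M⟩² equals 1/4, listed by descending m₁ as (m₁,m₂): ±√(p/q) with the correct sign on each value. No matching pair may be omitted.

(-2,-1): +√(1/4)

Admissible pairs with m₁+m₂ = M = -3: (-3,0), (-2,-1)
  (m₁,m₂)=(-2,-1): CG² = 1/4, CG = +√(1/4)   ← matches the target
  (m₁,m₂)=(-3,0): CG² = 3/4, CG = −√(3/4)
Pairs with CG² = 1/4: (-2,-1): +√(1/4)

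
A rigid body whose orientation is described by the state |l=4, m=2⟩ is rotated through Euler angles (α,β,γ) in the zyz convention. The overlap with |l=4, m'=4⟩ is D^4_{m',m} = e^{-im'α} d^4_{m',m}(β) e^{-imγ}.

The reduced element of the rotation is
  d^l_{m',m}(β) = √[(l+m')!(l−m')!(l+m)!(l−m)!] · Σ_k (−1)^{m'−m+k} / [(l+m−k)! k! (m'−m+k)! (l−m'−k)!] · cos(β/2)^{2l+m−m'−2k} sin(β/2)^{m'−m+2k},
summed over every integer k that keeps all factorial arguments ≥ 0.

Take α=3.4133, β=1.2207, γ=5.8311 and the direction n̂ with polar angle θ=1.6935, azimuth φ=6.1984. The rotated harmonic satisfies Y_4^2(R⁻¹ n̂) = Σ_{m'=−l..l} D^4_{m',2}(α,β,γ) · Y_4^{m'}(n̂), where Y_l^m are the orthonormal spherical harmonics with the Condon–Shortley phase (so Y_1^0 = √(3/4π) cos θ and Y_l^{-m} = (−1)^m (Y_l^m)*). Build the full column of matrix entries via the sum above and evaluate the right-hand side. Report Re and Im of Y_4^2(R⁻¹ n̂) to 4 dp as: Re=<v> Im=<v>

Re=0.1020 Im=-0.2426

Need the full column D^4_{m',2} for m'=−4..4 at α=3.4133, β=1.2207, γ=5.8311.
cos(β/2)=0.819447, sin(β/2)=0.573154
d^4_{-4,2}: single k=6 term ⇒ +0.125965;  D = -0.051387+0.115007i
d^4_{-3,2}: k∈[5..6] ⇒ +0.382038 -0.062300 = +0.319738;  D = +0.047306-0.316219i
d^4_{-2,2}: k∈[4..6] ⇒ +0.729898 -0.285662 +0.011646 = +0.455881;  D = +0.056028+0.452425i
d^4_{-1,2}: k∈[3..5] ⇒ +0.983864 -0.721984 +0.070641 = +0.332522;  D = -0.127932-0.306927i
d^4_{0,2}: k∈[2..4] ⇒ +0.943607 -1.231007 +0.225836 = -0.061565;  D = -0.038068-0.048385i
d^4_{1,2}: k∈[1..3] ⇒ +0.603331 -1.475797 +0.481322 = -0.391143;  D = +0.315486+0.231218i
d^4_{2,2}: k∈[0..2] ⇒ +0.203315 -1.193579 +0.729898 = -0.260366;  D = -0.243607-0.091905i
d^4_{3,2}: k∈[0..1] ⇒ -0.532088 +0.780918 = +0.248830;  D = -0.247844-0.022129i
d^4_{4,2}: single k=0 term ⇒ +0.526319;  D = +0.517563-0.095603i
Y_4^{m'}(θ=1.6935,φ=6.1984) and Σ D·Y over m':
  (-0.0514+0.1150i)·(+0.4049+0.1428i)  (+0.0473-0.3162i)·(-0.1450-0.0377i)  (+0.0560+0.4524i)·(-0.2907-0.0498i)  (-0.1279-0.3069i)·(+0.1658+0.0141i)  (-0.0381-0.0484i)·(+0.2706+0.0000i)  (+0.3155+0.2312i)·(-0.1658+0.0141i)  (-0.2436-0.0919i)·(-0.2907+0.0498i)  (-0.2478-0.0221i)·(+0.1450-0.0377i)  (+0.5176-0.0956i)·(+0.4049-0.1428i)
Y_4^2(R⁻¹ n̂) = +0.102027-0.242622i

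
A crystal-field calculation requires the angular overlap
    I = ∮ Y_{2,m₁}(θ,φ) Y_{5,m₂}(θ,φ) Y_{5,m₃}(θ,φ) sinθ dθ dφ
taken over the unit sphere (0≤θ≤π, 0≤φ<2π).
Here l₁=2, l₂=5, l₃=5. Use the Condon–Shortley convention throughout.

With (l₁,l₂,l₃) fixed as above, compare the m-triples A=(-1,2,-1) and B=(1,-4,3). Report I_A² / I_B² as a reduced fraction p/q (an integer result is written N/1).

2/7

Shared (l₁,l₂,l₃)=(2,5,5): N and (l;000)² cancel in I_A²/I_B².
A: Δ = 2!·2!·8!/13! = 1/38610; Racah Σ t=1..2: t=1:−1/2880 t=2:+1/1440 = 1/2880; ⇒ 3j(2 5 5; -1 2 -1)² = 7/715, sgn +1
B: Δ = 2!·2!·8!/13! = 1/38610; Racah Σ t=0..1: t=0:+1/10080 t=1:−1/80640 = 1/11520; ⇒ 3j(2 5 5; 1 -4 3)² = 49/1430, sgn +1
I_A²/I_B² = (7/715)/(49/1430) = 2/7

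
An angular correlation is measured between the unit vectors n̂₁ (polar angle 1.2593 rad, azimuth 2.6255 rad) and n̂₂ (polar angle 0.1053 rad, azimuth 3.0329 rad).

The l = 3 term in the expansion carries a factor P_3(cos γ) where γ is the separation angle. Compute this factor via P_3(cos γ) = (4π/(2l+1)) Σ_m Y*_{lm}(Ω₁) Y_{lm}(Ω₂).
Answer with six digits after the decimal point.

-0.438960

Expand P_3 via completeness: Σ_{m} conj(Y_{3,m}) at Ω₁ times Y_{3,m} at Ω₂ —
  [-3]  conj(Y_{3,-3})(Ω₁) = -0.00810 + 0.35975j ; Y_{3,-3}(Ω₂) = -0.00046 - 0.00016j ; Δ = 0.00006 - 0.00016j
  [-2]  conj(Y_{3,-2})(Ω₁) = 0.14557 - 0.24362j ; Y_{3,-2}(Ω₂) = 0.01096 + 0.00242j ; Δ = 0.00219 - 0.00232j
  [-1]  conj(Y_{3,-1})(Ω₁) = 0.14190 - 0.08051j ; Y_{3,-1}(Ω₂) = -0.13321 - 0.01454j ; Δ = -0.02007 + 0.00866j
  [+0]  conj(Y_{3,0})(Ω₁) = -0.28940 + 0.00000j ; Y_{3,0}(Ω₂) = 0.72172 + 0.00000j ; Δ = -0.20887 + 0.00000j
  [+1]  conj(Y_{3,1})(Ω₁) = -0.14190 - 0.08051j ; Y_{3,1}(Ω₂) = 0.13321 - 0.01454j ; Δ = -0.02007 - 0.00866j
  [+2]  conj(Y_{3,2})(Ω₁) = 0.14557 + 0.24362j ; Y_{3,2}(Ω₂) = 0.01096 - 0.00242j ; Δ = 0.00219 + 0.00232j
  [+3]  conj(Y_{3,3})(Ω₁) = 0.00810 + 0.35975j ; Y_{3,3}(Ω₂) = 0.00046 - 0.00016j ; Δ = 0.00006 + 0.00016j
Total Σ_m = -0.24452 + 0.00000j. Multiply by 1.795196: -0.43896 + 0.00000j. P_3(cos γ) = -0.438960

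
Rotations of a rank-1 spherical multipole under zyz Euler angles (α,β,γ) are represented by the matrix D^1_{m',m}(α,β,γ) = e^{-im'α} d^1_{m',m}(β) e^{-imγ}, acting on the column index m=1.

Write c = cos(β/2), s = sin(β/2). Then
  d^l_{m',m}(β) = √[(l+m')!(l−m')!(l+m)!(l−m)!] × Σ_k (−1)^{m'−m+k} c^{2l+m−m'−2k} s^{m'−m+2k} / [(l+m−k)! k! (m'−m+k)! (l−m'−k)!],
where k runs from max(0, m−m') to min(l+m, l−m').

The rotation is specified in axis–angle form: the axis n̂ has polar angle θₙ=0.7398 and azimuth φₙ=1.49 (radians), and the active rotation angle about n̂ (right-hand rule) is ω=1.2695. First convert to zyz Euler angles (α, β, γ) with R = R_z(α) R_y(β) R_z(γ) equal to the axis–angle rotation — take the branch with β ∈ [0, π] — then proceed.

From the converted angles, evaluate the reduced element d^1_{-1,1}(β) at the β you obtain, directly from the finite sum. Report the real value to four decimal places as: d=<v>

d=0.1598

Axis–angle → zyz. n̂ = (sinθₙcosφₙ, sinθₙsinφₙ, cosθₙ) = (+0.054409, +0.671941, +0.738603), ω = 1.2695.
R = I cosω + sinω [n̂]ₓ + (1−cosω) n̂n̂ᵀ gives
  R = [+0.298840, -0.679621, +0.669933; +0.731041, +0.614275, +0.297060; -0.613411, +0.400975, +0.680401]
β = atan2(√(R₁₃²+R₂₃²), R₃₃) = 0.822486; α = atan2(R₂₃, R₁₃) mod 2π = 0.417366; γ = atan2(R₃₂, −R₃₁) mod 2π = 0.578959
d^1_{-1,1}(β=0.8225) via the finite sum:
With c≡cos(β/2)=0.916625 and s≡sin(β/2)=0.399749, N=[1·2·2·1]^{1/2}=2.000000
Admissible k: 2..2 (factorial args all ≥0)
  k=2: (−1)^0·2.0000/(2)·0.9166^0·0.3997^2 = +0.159799
d^1_{-1,1}(0.8225) = +0.159799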